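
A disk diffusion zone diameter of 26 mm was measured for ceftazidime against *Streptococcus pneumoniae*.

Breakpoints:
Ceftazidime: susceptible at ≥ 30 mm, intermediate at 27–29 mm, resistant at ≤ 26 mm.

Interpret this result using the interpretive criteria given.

R

Ceftazidime (26 mm) ≤ 26 mm → R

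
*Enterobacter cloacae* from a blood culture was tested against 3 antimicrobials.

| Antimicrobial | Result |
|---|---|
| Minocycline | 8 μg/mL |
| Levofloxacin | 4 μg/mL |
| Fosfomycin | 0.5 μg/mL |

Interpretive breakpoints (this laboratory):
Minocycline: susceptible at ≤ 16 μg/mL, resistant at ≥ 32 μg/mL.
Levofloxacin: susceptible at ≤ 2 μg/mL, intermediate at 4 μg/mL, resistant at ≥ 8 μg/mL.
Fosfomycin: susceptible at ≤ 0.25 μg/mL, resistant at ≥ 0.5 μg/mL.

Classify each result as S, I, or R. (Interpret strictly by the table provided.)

Minocycline (8 μg/mL) ≤ 16 μg/mL → S
Levofloxacin: 4 μg/mL is = 4 μg/mL ⇒ intermediate
Fosfomycin (0.5 μg/mL) ≥ 0.5 μg/mL ⇒ resistant

S, I, R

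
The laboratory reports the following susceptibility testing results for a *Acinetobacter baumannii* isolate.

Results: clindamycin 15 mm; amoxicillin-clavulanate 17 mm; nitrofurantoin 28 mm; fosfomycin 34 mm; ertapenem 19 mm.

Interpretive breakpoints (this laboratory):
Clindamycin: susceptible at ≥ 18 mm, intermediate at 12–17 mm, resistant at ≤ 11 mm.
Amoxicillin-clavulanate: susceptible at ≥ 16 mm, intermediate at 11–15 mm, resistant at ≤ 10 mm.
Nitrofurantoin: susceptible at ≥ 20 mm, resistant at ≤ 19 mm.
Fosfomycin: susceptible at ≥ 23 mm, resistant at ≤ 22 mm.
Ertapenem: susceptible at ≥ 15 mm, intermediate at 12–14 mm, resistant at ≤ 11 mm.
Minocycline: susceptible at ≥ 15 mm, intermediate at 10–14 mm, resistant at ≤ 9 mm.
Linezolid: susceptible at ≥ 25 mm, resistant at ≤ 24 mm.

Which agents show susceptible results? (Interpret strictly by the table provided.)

Clindamycin: 15 mm is in 12–17 mm → I
Amoxicillin-clavulanate (17 mm) ≥ 16 mm ⇒ S
Nitrofurantoin (28 mm) ≥ 20 mm ⇒ S
Fosfomycin 34 mm: ≥ 23 mm ⇒ S
Ertapenem 19 mm: ≥ 15 mm → susceptible

amoxicillin-clavulanate, nitrofurantoin, fosfomycin, ertapenem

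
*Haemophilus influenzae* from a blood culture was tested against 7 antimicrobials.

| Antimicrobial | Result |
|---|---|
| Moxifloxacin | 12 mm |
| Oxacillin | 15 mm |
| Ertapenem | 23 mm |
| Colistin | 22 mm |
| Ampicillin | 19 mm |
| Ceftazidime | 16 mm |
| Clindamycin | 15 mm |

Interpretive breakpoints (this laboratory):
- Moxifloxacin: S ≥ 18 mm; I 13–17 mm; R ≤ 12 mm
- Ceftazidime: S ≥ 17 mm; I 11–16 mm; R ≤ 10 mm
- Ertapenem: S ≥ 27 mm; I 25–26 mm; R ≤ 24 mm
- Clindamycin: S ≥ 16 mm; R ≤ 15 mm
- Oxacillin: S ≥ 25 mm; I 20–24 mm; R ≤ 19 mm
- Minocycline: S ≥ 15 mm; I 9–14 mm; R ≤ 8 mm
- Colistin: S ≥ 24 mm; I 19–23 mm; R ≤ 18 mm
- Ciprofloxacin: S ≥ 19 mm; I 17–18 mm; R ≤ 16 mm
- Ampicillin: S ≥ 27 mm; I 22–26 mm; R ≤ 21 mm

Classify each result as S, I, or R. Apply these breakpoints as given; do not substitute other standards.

Moxifloxacin: 12 mm is ≤ 12 mm → R
Oxacillin 15 mm: ≤ 19 mm → Resistant
Ertapenem 23 mm: ≤ 24 mm ⇒ R
Colistin (22 mm) in 19–23 mm — Intermediate
Ampicillin (19 mm) ≤ 21 mm — resistant
Ceftazidime: 16 mm is in 11–16 mm → intermediate
Clindamycin: 15 mm is ≤ 15 mm → Resistant

R, R, R, I, R, I, R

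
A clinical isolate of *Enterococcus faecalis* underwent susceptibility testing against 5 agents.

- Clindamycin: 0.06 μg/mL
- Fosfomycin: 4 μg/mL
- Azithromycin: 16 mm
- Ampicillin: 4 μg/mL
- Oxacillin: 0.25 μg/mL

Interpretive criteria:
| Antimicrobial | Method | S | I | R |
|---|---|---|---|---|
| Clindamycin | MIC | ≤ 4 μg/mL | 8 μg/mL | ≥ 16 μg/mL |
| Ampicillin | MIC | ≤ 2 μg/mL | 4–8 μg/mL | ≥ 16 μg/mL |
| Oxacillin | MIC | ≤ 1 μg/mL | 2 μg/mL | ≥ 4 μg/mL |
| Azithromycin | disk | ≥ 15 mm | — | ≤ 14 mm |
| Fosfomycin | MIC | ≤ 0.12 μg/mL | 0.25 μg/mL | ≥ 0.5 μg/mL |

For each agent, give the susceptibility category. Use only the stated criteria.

S, R, S, I, S

Clindamycin: 0.06 μg/mL is ≤ 4 μg/mL → Susceptible
Fosfomycin: 4 μg/mL is ≥ 0.5 μg/mL ⇒ resistant
Azithromycin: 16 mm is ≥ 15 mm — susceptible
Ampicillin: 4 μg/mL is in 4–8 μg/mL → Intermediate
Oxacillin: 0.25 μg/mL is ≤ 1 μg/mL — Susceptible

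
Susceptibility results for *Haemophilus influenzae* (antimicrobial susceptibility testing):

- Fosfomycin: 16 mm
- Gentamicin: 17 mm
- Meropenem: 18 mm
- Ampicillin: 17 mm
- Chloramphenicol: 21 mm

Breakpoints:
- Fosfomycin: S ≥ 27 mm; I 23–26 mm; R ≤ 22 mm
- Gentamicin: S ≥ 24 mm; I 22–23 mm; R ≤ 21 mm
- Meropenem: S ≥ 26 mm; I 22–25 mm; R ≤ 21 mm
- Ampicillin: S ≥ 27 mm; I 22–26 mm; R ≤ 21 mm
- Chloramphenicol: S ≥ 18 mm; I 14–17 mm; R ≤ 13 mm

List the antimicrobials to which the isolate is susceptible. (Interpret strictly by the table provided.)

chloramphenicol

Fosfomycin (16 mm) ≤ 22 mm ⇒ Resistant
Gentamicin (17 mm) ≤ 21 mm — R
Meropenem: 18 mm is ≤ 21 mm — Resistant
Ampicillin (17 mm) ≤ 21 mm — resistant
Chloramphenicol (21 mm) ≥ 18 mm → S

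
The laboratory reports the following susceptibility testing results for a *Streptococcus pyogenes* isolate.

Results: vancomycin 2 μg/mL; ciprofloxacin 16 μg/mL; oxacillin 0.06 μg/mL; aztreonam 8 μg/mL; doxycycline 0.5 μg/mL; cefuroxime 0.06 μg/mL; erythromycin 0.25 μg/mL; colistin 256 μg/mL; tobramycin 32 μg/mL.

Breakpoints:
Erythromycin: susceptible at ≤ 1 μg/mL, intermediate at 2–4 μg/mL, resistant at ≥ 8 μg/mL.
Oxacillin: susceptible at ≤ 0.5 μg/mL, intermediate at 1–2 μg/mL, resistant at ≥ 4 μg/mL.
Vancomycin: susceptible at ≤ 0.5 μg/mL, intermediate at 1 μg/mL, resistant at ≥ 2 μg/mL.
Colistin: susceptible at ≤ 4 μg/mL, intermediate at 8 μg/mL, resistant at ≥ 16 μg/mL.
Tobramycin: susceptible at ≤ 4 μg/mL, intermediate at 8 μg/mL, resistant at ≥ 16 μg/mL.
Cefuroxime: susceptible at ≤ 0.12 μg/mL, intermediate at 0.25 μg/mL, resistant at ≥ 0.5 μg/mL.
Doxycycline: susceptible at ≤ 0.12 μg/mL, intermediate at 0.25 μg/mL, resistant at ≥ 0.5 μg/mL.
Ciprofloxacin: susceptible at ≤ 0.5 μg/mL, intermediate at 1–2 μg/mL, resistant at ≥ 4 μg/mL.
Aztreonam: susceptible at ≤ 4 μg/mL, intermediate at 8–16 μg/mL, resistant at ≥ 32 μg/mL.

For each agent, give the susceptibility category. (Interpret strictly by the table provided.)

R, R, S, I, R, S, S, R, R

Vancomycin (2 μg/mL) ≥ 2 μg/mL ⇒ R
Ciprofloxacin 16 μg/mL: ≥ 4 μg/mL → R
Oxacillin 0.06 μg/mL: ≤ 0.5 μg/mL ⇒ susceptible
Aztreonam (8 μg/mL) in 8–16 μg/mL ⇒ intermediate
Doxycycline 0.5 μg/mL: ≥ 0.5 μg/mL — resistant
Cefuroxime: 0.06 μg/mL is ≤ 0.12 μg/mL → S
Erythromycin 0.25 μg/mL: ≤ 1 μg/mL ⇒ S
Colistin 256 μg/mL: ≥ 16 μg/mL ⇒ resistant
Tobramycin (32 μg/mL) ≥ 16 μg/mL ⇒ R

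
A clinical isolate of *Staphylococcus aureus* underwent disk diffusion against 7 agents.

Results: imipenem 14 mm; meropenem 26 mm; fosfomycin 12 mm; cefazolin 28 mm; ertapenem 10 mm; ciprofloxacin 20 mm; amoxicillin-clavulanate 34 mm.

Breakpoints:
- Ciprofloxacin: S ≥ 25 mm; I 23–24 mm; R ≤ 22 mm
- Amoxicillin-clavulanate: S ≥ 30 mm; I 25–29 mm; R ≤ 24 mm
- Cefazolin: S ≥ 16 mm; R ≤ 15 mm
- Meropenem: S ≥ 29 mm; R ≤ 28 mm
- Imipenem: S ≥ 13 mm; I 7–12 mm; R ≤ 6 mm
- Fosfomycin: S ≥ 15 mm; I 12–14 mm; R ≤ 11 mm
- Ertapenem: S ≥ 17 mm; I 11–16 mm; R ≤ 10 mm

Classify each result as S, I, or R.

S, R, I, S, R, R, S

Imipenem 14 mm: ≥ 13 mm ⇒ susceptible
Meropenem 26 mm: ≤ 28 mm ⇒ R
Fosfomycin: 12 mm is in 12–14 mm → I
Cefazolin 28 mm: ≥ 16 mm → Susceptible
Ertapenem (10 mm) ≤ 10 mm ⇒ R
Ciprofloxacin: 20 mm is ≤ 22 mm → R
Amoxicillin-clavulanate (34 mm) ≥ 30 mm → susceptible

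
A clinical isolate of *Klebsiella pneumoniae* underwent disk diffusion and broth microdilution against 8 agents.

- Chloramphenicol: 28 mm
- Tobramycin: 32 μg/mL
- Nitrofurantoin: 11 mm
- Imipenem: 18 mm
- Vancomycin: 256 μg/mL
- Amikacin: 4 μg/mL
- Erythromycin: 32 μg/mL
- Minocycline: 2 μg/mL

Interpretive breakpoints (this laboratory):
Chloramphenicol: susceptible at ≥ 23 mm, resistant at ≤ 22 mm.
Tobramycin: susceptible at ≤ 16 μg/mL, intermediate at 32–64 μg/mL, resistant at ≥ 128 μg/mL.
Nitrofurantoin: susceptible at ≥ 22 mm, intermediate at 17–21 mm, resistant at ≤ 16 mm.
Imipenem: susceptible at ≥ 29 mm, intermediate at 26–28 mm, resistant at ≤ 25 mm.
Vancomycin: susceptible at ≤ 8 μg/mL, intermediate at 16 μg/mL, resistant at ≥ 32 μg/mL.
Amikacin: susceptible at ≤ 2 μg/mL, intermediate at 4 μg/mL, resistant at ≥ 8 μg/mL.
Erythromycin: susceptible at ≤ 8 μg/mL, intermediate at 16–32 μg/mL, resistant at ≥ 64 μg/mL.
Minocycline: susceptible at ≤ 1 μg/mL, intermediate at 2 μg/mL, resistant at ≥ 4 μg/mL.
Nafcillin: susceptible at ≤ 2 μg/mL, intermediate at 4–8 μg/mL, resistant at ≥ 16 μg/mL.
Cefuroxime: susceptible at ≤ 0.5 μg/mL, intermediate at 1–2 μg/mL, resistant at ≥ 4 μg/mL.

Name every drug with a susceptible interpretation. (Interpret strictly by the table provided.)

Chloramphenicol (28 mm) ≥ 23 mm ⇒ S
Tobramycin: 32 μg/mL is in 32–64 μg/mL — Intermediate
Nitrofurantoin 11 mm: ≤ 16 mm ⇒ Resistant
Imipenem: 18 mm is ≤ 25 mm → R
Vancomycin: 256 μg/mL is ≥ 32 μg/mL — resistant
Amikacin (4 μg/mL) = 4 μg/mL → Intermediate
Erythromycin (32 μg/mL) in 16–32 μg/mL ⇒ I
Minocycline: 2 μg/mL is = 2 μg/mL ⇒ Intermediate

chloramphenicol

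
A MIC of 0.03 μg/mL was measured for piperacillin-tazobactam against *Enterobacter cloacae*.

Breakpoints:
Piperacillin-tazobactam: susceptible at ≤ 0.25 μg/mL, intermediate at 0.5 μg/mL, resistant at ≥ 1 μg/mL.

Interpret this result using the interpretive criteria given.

Susceptible

Piperacillin-tazobactam (0.03 μg/mL) ≤ 0.25 μg/mL ⇒ susceptible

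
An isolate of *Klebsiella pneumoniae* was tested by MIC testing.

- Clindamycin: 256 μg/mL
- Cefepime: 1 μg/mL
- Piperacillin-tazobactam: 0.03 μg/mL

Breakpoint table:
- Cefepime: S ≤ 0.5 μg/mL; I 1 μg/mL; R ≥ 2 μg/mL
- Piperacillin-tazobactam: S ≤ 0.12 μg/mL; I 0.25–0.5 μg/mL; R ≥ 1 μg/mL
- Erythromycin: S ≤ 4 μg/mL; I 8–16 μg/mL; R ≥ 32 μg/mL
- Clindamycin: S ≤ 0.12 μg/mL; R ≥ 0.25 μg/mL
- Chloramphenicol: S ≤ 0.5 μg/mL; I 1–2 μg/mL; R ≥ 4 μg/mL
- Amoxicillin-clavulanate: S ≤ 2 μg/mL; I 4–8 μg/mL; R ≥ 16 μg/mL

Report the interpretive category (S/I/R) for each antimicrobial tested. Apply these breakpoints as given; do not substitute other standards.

Clindamycin: 256 μg/mL is ≥ 0.25 μg/mL — Resistant
Cefepime 1 μg/mL: = 1 μg/mL ⇒ I
Piperacillin-tazobactam: 0.03 μg/mL is ≤ 0.12 μg/mL → S

R, I, S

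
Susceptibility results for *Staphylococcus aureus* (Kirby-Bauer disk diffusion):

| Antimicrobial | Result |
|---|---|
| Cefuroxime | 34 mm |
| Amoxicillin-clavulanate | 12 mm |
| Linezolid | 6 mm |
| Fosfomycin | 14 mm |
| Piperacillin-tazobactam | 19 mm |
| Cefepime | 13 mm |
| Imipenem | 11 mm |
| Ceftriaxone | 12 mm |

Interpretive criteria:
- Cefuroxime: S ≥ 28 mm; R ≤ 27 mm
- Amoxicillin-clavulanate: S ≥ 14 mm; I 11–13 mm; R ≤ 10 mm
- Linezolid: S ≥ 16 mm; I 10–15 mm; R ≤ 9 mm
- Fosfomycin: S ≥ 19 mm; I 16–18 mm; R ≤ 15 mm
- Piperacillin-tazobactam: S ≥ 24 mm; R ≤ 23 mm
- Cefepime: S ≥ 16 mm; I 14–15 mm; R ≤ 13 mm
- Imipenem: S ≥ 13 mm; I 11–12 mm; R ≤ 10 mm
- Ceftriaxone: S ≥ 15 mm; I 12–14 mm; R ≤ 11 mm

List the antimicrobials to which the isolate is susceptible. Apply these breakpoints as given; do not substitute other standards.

Cefuroxime (34 mm) ≥ 28 mm ⇒ S
Amoxicillin-clavulanate: 12 mm is in 11–13 mm ⇒ I
Linezolid 6 mm: ≤ 9 mm → Resistant
Fosfomycin: 14 mm is ≤ 15 mm → resistant
Piperacillin-tazobactam: 19 mm is ≤ 23 mm → resistant
Cefepime (13 mm) ≤ 13 mm — Resistant
Imipenem (11 mm) in 11–12 mm → intermediate
Ceftriaxone: 12 mm is in 12–14 mm — intermediate

cefuroxime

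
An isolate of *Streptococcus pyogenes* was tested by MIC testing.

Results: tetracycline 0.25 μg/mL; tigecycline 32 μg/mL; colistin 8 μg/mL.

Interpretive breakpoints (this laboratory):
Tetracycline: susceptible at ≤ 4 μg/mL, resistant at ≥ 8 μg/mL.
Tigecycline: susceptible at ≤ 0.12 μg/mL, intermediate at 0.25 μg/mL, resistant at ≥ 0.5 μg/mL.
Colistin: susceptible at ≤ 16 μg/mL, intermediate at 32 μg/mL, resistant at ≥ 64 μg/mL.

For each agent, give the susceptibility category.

Tetracycline (0.25 μg/mL) ≤ 4 μg/mL → susceptible
Tigecycline (32 μg/mL) ≥ 0.5 μg/mL → R
Colistin: 8 μg/mL is ≤ 16 μg/mL → susceptible

S, R, S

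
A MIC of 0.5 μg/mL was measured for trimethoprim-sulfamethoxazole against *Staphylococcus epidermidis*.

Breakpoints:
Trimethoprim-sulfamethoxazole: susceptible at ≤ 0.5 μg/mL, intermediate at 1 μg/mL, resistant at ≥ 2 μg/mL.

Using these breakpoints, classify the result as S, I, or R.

Trimethoprim-sulfamethoxazole (0.5 μg/mL) ≤ 0.5 μg/mL ⇒ susceptible

S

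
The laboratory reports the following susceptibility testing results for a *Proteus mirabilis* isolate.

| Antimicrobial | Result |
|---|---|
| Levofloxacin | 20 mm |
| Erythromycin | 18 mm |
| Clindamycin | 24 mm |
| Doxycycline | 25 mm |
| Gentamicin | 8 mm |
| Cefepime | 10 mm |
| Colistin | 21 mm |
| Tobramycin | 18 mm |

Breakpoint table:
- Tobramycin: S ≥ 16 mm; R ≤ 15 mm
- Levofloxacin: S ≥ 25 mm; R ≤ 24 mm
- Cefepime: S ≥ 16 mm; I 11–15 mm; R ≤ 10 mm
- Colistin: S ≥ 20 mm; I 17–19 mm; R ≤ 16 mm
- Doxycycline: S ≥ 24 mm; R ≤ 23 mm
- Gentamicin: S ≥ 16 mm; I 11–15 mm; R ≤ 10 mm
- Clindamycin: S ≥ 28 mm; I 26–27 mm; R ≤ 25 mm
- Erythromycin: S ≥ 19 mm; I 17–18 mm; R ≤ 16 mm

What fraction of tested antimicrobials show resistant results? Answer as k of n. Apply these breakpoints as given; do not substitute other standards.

Levofloxacin (20 mm) ≤ 24 mm → Resistant
Erythromycin: 18 mm is in 17–18 mm — I
Clindamycin (24 mm) ≤ 25 mm — R
Doxycycline: 25 mm is ≥ 24 mm ⇒ S
Gentamicin: 8 mm is ≤ 10 mm — R
Cefepime 10 mm: ≤ 10 mm ⇒ resistant
Colistin 21 mm: ≥ 20 mm → Susceptible
Tobramycin (18 mm) ≥ 16 mm — Susceptible
Resistant: 4/8

4 of 8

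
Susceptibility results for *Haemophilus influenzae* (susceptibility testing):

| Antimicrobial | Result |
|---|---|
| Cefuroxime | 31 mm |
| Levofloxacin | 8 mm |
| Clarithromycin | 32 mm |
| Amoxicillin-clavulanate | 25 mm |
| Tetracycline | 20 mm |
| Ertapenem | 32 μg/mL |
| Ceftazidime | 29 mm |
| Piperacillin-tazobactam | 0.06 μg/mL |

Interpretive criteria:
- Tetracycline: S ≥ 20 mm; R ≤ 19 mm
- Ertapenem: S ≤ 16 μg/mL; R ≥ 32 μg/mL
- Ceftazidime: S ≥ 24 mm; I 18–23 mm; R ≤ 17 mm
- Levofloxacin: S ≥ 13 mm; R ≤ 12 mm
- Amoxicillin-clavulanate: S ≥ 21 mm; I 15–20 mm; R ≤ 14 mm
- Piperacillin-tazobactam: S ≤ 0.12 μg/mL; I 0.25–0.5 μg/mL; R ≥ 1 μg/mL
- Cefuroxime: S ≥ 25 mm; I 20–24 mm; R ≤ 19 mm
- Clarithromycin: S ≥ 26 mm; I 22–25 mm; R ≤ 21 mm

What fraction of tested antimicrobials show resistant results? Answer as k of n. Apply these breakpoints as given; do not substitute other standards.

2 of 8

Cefuroxime (31 mm) ≥ 25 mm → susceptible
Levofloxacin (8 mm) ≤ 12 mm ⇒ R
Clarithromycin (32 mm) ≥ 26 mm → Susceptible
Amoxicillin-clavulanate 25 mm: ≥ 21 mm — S
Tetracycline: 20 mm is ≥ 20 mm ⇒ susceptible
Ertapenem 32 μg/mL: ≥ 32 μg/mL — resistant
Ceftazidime: 29 mm is ≥ 24 mm ⇒ Susceptible
Piperacillin-tazobactam 0.06 μg/mL: ≤ 0.12 μg/mL — susceptible
Resistant: 2/8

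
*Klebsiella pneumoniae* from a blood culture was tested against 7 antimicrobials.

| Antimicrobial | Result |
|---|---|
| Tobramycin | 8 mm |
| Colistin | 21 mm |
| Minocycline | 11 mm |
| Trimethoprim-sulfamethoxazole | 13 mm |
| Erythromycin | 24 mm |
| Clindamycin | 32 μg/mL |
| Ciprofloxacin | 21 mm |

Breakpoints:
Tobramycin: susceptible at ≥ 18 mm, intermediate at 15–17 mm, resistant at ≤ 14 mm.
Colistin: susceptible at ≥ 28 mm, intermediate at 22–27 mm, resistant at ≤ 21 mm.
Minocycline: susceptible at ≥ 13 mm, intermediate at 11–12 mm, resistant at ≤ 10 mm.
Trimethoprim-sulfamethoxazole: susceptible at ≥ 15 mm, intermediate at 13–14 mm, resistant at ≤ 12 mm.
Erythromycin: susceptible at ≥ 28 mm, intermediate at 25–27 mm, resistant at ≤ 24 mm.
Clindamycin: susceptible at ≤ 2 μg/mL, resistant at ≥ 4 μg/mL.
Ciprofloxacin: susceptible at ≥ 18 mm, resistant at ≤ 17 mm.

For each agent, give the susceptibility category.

R, R, I, I, R, R, S

Tobramycin (8 mm) ≤ 14 mm → resistant
Colistin 21 mm: ≤ 21 mm → resistant
Minocycline 11 mm: in 11–12 mm ⇒ intermediate
Trimethoprim-sulfamethoxazole: 13 mm is in 13–14 mm — I
Erythromycin: 24 mm is ≤ 24 mm ⇒ R
Clindamycin (32 μg/mL) ≥ 4 μg/mL — Resistant
Ciprofloxacin 21 mm: ≥ 18 mm → S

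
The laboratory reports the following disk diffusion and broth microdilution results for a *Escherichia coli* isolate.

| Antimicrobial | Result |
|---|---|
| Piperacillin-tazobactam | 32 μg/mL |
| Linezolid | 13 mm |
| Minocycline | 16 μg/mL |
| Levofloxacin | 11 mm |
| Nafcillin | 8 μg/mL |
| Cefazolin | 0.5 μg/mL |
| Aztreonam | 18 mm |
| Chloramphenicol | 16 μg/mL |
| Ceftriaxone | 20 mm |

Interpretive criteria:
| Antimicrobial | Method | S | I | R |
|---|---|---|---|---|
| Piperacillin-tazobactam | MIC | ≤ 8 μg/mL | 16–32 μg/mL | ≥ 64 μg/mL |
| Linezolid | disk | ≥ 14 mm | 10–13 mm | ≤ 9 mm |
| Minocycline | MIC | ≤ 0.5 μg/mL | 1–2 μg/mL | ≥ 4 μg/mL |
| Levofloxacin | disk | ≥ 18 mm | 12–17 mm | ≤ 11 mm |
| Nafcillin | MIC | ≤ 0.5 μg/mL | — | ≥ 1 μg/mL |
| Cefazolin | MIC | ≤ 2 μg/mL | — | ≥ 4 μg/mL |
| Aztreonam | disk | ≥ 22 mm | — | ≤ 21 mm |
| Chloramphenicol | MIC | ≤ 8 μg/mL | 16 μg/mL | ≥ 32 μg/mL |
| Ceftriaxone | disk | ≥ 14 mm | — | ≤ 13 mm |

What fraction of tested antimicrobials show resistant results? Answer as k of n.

4 of 9

Piperacillin-tazobactam (32 μg/mL) in 16–32 μg/mL ⇒ intermediate
Linezolid: 13 mm is in 10–13 mm — intermediate
Minocycline 16 μg/mL: ≥ 4 μg/mL → R
Levofloxacin (11 mm) ≤ 11 mm — Resistant
Nafcillin: 8 μg/mL is ≥ 1 μg/mL ⇒ Resistant
Cefazolin 0.5 μg/mL: ≤ 2 μg/mL → S
Aztreonam 18 mm: ≤ 21 mm — R
Chloramphenicol 16 μg/mL: = 16 μg/mL — I
Ceftriaxone: 20 mm is ≥ 14 mm → susceptible
Resistant: 4/9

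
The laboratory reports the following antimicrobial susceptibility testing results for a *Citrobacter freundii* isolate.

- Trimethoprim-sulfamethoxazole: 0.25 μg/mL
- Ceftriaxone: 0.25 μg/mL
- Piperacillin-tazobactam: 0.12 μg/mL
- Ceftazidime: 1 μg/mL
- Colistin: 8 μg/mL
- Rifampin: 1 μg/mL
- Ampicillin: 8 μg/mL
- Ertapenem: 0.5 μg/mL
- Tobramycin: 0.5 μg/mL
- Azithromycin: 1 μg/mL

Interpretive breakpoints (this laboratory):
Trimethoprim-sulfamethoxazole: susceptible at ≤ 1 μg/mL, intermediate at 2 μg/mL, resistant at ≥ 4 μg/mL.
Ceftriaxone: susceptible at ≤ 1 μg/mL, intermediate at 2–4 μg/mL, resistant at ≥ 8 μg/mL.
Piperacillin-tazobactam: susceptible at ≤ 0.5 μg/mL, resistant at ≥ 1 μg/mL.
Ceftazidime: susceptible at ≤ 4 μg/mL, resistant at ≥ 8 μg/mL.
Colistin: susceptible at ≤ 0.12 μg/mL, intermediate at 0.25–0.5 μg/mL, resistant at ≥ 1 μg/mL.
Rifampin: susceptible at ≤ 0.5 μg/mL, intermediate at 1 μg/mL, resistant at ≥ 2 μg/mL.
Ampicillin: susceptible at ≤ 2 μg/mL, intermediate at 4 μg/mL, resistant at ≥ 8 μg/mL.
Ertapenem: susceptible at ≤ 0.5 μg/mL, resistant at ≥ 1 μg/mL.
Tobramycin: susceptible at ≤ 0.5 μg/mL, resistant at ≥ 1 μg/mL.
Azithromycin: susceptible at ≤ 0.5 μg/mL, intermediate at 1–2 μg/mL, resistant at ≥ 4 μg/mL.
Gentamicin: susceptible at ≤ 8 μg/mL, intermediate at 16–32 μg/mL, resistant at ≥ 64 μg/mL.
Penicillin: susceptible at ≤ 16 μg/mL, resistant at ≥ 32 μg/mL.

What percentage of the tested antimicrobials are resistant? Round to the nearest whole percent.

Trimethoprim-sulfamethoxazole (0.25 μg/mL) ≤ 1 μg/mL → Susceptible
Ceftriaxone 0.25 μg/mL: ≤ 1 μg/mL — S
Piperacillin-tazobactam 0.12 μg/mL: ≤ 0.5 μg/mL — S
Ceftazidime: 1 μg/mL is ≤ 4 μg/mL → S
Colistin (8 μg/mL) ≥ 1 μg/mL ⇒ Resistant
Rifampin (1 μg/mL) = 1 μg/mL — I
Ampicillin (8 μg/mL) ≥ 8 μg/mL ⇒ Resistant
Ertapenem: 0.5 μg/mL is ≤ 0.5 μg/mL ⇒ susceptible
Tobramycin (0.5 μg/mL) ≤ 0.5 μg/mL — Susceptible
Azithromycin (1 μg/mL) in 1–2 μg/mL ⇒ I
Resistant: 2/10

20%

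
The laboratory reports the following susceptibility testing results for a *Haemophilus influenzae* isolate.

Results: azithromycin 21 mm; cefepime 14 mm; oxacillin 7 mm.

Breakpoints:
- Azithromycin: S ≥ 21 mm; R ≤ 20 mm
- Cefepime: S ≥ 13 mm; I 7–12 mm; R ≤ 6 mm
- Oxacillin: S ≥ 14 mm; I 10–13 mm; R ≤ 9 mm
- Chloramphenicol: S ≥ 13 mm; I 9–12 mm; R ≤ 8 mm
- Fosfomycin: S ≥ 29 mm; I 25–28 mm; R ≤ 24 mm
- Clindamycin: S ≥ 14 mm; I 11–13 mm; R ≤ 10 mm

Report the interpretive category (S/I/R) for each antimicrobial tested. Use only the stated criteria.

Azithromycin 21 mm: ≥ 21 mm ⇒ S
Cefepime: 14 mm is ≥ 13 mm ⇒ Susceptible
Oxacillin 7 mm: ≤ 9 mm — resistant

S, S, R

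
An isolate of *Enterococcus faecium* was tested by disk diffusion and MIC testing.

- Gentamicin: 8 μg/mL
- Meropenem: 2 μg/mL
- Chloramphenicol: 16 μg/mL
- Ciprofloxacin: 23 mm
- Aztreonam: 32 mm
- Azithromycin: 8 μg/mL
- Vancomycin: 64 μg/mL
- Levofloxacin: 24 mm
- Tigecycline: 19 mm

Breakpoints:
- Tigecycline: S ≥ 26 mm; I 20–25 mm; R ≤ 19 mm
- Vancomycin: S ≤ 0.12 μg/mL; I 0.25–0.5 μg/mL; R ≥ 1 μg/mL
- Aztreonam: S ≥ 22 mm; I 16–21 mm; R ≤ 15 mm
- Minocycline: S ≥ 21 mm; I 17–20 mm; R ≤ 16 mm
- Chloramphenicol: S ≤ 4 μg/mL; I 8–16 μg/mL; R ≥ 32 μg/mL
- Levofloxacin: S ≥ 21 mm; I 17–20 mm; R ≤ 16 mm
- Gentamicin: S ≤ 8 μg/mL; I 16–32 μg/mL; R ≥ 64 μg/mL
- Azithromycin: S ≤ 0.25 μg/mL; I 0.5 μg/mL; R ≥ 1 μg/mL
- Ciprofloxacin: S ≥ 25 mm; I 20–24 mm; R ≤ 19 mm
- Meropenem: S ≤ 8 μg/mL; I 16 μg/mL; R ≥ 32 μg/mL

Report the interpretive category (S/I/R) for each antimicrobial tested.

S, S, I, I, S, R, R, S, R

Gentamicin: 8 μg/mL is ≤ 8 μg/mL ⇒ S
Meropenem: 2 μg/mL is ≤ 8 μg/mL — S
Chloramphenicol: 16 μg/mL is in 8–16 μg/mL — Intermediate
Ciprofloxacin 23 mm: in 20–24 mm ⇒ intermediate
Aztreonam (32 mm) ≥ 22 mm ⇒ susceptible
Azithromycin (8 μg/mL) ≥ 1 μg/mL ⇒ resistant
Vancomycin: 64 μg/mL is ≥ 1 μg/mL — resistant
Levofloxacin (24 mm) ≥ 21 mm — S
Tigecycline 19 mm: ≤ 19 mm → Resistant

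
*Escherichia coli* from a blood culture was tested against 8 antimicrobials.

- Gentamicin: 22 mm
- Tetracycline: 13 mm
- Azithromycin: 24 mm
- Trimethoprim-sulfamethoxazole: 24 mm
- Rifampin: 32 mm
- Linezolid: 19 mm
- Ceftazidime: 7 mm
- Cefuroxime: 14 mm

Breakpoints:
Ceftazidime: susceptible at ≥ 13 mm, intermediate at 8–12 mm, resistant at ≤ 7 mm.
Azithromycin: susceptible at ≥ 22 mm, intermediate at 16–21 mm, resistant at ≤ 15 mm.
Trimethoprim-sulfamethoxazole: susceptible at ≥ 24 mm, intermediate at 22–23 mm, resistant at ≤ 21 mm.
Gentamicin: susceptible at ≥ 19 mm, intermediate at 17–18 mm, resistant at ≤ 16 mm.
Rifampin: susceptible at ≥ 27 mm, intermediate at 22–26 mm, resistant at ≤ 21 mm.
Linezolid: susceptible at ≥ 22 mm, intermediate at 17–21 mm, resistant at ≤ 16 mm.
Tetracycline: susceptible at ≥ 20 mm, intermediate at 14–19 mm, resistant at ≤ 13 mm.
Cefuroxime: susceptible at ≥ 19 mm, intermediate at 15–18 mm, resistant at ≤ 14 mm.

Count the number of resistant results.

Gentamicin 22 mm: ≥ 19 mm ⇒ S
Tetracycline (13 mm) ≤ 13 mm → resistant
Azithromycin 24 mm: ≥ 22 mm — Susceptible
Trimethoprim-sulfamethoxazole 24 mm: ≥ 24 mm — susceptible
Rifampin: 32 mm is ≥ 27 mm — S
Linezolid: 19 mm is in 17–21 mm → Intermediate
Ceftazidime 7 mm: ≤ 7 mm ⇒ resistant
Cefuroxime (14 mm) ≤ 14 mm ⇒ resistant
Resistant: 3

3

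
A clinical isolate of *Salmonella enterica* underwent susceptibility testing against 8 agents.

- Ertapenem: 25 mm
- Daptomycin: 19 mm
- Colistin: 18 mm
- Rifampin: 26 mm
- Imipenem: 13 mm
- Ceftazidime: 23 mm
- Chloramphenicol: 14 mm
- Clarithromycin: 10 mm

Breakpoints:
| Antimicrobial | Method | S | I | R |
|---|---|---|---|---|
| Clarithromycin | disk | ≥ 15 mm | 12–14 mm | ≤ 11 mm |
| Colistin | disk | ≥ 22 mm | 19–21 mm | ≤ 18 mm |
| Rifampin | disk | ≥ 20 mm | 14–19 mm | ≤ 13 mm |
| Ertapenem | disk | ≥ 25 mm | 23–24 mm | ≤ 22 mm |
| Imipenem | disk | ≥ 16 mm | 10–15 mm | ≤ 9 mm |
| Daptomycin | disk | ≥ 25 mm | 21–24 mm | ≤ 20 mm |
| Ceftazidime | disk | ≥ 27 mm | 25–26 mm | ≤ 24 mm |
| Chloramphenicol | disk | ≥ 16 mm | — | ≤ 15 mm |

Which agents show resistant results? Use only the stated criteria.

daptomycin, colistin, ceftazidime, chloramphenicol, clarithromycin

Ertapenem: 25 mm is ≥ 25 mm → Susceptible
Daptomycin 19 mm: ≤ 20 mm ⇒ Resistant
Colistin: 18 mm is ≤ 18 mm ⇒ R
Rifampin (26 mm) ≥ 20 mm — susceptible
Imipenem: 13 mm is in 10–15 mm — intermediate
Ceftazidime: 23 mm is ≤ 24 mm — Resistant
Chloramphenicol 14 mm: ≤ 15 mm ⇒ resistant
Clarithromycin (10 mm) ≤ 11 mm ⇒ resistant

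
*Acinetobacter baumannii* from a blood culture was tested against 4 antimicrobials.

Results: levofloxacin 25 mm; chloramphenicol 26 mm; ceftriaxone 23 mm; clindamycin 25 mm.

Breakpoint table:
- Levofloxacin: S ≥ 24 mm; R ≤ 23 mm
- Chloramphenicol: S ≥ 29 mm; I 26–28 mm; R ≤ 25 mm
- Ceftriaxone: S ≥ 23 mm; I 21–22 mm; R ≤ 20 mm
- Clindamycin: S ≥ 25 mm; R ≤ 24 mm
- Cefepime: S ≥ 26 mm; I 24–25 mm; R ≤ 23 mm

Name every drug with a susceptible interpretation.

Levofloxacin: 25 mm is ≥ 24 mm ⇒ susceptible
Chloramphenicol: 26 mm is in 26–28 mm → I
Ceftriaxone 23 mm: ≥ 23 mm → Susceptible
Clindamycin (25 mm) ≥ 25 mm — susceptible

levofloxacin, ceftriaxone, clindamycin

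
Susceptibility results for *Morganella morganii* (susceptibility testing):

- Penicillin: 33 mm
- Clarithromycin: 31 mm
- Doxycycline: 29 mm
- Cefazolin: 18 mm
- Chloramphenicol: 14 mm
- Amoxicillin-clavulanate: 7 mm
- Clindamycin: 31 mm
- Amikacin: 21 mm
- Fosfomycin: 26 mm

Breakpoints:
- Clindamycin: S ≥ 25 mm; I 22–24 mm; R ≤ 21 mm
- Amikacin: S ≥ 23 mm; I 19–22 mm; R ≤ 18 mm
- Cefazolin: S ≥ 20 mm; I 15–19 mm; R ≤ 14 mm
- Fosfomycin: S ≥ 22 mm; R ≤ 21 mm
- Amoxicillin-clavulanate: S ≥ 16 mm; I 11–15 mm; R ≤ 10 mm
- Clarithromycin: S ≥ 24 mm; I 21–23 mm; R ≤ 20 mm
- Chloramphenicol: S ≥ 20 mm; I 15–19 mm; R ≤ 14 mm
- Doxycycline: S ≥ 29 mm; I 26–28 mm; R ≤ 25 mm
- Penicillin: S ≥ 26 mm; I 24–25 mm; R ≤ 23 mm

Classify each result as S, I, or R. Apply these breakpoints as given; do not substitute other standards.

S, S, S, I, R, R, S, I, S

Penicillin: 33 mm is ≥ 26 mm ⇒ Susceptible
Clarithromycin (31 mm) ≥ 24 mm — Susceptible
Doxycycline 29 mm: ≥ 29 mm — susceptible
Cefazolin: 18 mm is in 15–19 mm → I
Chloramphenicol: 14 mm is ≤ 14 mm — resistant
Amoxicillin-clavulanate (7 mm) ≤ 10 mm — Resistant
Clindamycin (31 mm) ≥ 25 mm ⇒ Susceptible
Amikacin 21 mm: in 19–22 mm → Intermediate
Fosfomycin: 26 mm is ≥ 22 mm ⇒ Susceptible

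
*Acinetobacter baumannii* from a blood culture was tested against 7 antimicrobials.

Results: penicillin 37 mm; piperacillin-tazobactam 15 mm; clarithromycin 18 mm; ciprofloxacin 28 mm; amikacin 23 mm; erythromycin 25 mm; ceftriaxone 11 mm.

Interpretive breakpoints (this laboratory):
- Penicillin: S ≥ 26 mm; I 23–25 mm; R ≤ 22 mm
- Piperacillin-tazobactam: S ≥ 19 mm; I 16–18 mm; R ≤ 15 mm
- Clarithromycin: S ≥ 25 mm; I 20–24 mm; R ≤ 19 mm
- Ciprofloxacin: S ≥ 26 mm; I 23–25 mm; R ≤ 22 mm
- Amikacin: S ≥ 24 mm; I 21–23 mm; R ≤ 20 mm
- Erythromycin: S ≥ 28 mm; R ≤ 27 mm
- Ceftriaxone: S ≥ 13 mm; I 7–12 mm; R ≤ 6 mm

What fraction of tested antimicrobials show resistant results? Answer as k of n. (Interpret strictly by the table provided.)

Penicillin 37 mm: ≥ 26 mm ⇒ S
Piperacillin-tazobactam (15 mm) ≤ 15 mm ⇒ Resistant
Clarithromycin 18 mm: ≤ 19 mm → R
Ciprofloxacin: 28 mm is ≥ 26 mm ⇒ S
Amikacin: 23 mm is in 21–23 mm — Intermediate
Erythromycin (25 mm) ≤ 27 mm → resistant
Ceftriaxone 11 mm: in 7–12 mm — I
Resistant: 3/7

3 of 7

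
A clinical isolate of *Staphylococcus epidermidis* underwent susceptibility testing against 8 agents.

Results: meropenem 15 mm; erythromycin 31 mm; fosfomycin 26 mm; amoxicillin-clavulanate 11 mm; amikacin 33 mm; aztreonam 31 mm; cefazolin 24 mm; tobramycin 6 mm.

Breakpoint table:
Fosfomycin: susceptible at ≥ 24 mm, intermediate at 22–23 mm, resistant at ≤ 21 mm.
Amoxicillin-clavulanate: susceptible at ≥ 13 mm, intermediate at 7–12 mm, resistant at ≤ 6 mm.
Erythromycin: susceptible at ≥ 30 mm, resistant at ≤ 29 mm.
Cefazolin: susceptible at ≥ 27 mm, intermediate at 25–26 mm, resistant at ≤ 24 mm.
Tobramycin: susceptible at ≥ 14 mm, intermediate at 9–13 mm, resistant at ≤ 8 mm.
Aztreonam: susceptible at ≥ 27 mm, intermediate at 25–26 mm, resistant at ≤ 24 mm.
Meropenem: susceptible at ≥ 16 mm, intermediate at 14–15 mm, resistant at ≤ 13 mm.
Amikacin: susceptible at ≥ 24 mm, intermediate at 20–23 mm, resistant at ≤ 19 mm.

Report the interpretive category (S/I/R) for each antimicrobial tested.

Meropenem (15 mm) in 14–15 mm — Intermediate
Erythromycin 31 mm: ≥ 30 mm ⇒ Susceptible
Fosfomycin 26 mm: ≥ 24 mm — Susceptible
Amoxicillin-clavulanate (11 mm) in 7–12 mm — I
Amikacin 33 mm: ≥ 24 mm ⇒ S
Aztreonam: 31 mm is ≥ 27 mm → S
Cefazolin: 24 mm is ≤ 24 mm — R
Tobramycin 6 mm: ≤ 8 mm ⇒ Resistant

I, S, S, I, S, S, R, R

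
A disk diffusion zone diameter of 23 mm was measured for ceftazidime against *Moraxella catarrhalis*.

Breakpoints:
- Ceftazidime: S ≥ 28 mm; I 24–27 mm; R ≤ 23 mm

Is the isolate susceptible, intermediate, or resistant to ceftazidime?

Ceftazidime (23 mm) ≤ 23 mm → Resistant

R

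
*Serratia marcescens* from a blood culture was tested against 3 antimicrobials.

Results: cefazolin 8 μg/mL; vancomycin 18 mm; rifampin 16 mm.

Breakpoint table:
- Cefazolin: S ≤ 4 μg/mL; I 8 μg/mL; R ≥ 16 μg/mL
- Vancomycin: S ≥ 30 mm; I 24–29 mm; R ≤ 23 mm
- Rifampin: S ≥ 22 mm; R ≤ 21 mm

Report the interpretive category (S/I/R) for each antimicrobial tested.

I, R, R

Cefazolin (8 μg/mL) = 8 μg/mL ⇒ Intermediate
Vancomycin (18 mm) ≤ 23 mm ⇒ R
Rifampin (16 mm) ≤ 21 mm ⇒ resistant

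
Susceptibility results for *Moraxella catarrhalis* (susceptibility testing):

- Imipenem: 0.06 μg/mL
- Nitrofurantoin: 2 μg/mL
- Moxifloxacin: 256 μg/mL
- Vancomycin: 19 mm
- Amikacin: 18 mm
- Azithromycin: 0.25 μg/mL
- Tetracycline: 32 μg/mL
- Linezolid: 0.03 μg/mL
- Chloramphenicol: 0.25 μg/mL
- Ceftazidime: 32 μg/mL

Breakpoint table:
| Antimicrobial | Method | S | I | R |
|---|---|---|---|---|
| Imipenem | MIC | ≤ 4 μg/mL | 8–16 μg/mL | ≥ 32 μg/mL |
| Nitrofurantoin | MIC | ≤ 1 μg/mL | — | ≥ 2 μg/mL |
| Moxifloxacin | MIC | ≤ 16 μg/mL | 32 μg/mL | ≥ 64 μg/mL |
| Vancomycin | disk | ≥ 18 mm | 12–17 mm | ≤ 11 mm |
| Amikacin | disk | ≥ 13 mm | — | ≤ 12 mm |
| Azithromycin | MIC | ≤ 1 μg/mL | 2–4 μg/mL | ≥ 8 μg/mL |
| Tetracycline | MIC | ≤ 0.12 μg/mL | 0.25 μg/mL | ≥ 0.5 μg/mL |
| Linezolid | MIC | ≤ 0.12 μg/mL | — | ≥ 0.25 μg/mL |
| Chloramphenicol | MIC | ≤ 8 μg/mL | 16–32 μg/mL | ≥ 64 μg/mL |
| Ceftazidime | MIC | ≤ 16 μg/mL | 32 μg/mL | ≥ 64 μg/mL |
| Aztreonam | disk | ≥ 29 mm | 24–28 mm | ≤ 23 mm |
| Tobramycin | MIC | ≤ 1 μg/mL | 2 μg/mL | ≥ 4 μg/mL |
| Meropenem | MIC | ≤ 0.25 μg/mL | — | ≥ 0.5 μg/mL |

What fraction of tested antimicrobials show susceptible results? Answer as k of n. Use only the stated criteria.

6 of 10

Imipenem (0.06 μg/mL) ≤ 4 μg/mL — susceptible
Nitrofurantoin: 2 μg/mL is ≥ 2 μg/mL — resistant
Moxifloxacin: 256 μg/mL is ≥ 64 μg/mL → R
Vancomycin 19 mm: ≥ 18 mm ⇒ S
Amikacin 18 mm: ≥ 13 mm — Susceptible
Azithromycin: 0.25 μg/mL is ≤ 1 μg/mL → susceptible
Tetracycline 32 μg/mL: ≥ 0.5 μg/mL → R
Linezolid (0.03 μg/mL) ≤ 0.12 μg/mL — S
Chloramphenicol 0.25 μg/mL: ≤ 8 μg/mL — susceptible
Ceftazidime (32 μg/mL) = 32 μg/mL ⇒ Intermediate
Susceptible: 6/10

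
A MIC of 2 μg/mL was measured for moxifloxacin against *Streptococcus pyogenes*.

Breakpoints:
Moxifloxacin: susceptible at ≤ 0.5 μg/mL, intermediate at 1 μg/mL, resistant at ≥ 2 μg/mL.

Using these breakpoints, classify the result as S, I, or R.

Resistant

Moxifloxacin 2 μg/mL: ≥ 2 μg/mL — Resistant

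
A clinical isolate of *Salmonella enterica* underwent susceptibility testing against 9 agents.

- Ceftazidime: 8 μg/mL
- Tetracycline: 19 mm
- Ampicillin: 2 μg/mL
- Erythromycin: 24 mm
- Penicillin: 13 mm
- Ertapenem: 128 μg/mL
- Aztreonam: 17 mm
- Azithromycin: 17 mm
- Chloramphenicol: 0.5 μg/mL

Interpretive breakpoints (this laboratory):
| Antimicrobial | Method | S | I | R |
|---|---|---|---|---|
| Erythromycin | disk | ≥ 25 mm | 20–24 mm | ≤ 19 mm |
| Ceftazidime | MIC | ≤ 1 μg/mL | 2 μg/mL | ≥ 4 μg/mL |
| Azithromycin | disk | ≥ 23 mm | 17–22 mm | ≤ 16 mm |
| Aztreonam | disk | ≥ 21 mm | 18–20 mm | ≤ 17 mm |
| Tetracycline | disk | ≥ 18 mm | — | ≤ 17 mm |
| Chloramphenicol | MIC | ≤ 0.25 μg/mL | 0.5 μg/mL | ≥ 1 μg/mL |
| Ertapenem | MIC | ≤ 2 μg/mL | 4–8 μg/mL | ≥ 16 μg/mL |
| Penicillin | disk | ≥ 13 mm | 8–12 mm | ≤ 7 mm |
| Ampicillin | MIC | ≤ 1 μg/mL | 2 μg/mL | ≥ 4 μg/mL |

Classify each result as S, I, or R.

R, S, I, I, S, R, R, I, I

Ceftazidime 8 μg/mL: ≥ 4 μg/mL — R
Tetracycline (19 mm) ≥ 18 mm — S
Ampicillin (2 μg/mL) = 2 μg/mL ⇒ intermediate
Erythromycin 24 mm: in 20–24 mm → Intermediate
Penicillin (13 mm) ≥ 13 mm → susceptible
Ertapenem (128 μg/mL) ≥ 16 μg/mL — resistant
Aztreonam: 17 mm is ≤ 17 mm → R
Azithromycin 17 mm: in 17–22 mm — Intermediate
Chloramphenicol: 0.5 μg/mL is = 0.5 μg/mL → intermediate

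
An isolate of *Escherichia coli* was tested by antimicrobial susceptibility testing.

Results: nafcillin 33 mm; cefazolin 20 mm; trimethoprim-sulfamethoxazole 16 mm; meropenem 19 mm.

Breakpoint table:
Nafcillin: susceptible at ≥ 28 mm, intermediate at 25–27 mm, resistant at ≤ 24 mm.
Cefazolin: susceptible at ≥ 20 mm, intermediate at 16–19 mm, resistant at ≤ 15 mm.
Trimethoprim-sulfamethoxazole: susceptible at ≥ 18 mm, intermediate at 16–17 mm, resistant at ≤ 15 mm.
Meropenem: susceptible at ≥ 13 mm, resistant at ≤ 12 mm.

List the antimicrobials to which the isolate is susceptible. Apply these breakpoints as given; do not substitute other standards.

Nafcillin 33 mm: ≥ 28 mm — Susceptible
Cefazolin 20 mm: ≥ 20 mm ⇒ Susceptible
Trimethoprim-sulfamethoxazole (16 mm) in 16–17 mm → Intermediate
Meropenem: 19 mm is ≥ 13 mm — Susceptible

nafcillin, cefazolin, meropenem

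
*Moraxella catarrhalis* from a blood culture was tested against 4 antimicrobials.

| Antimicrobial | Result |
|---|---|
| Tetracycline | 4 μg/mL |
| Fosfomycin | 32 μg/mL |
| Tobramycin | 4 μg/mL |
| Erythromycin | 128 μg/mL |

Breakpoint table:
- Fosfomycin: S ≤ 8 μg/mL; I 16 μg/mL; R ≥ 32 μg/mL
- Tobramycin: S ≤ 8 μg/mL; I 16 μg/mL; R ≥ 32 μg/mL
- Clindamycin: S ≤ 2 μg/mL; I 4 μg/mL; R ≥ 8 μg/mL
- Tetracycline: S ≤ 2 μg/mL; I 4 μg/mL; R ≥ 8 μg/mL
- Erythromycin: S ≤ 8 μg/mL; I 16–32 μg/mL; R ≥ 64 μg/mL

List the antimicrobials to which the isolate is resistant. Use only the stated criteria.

Tetracycline (4 μg/mL) = 4 μg/mL — intermediate
Fosfomycin (32 μg/mL) ≥ 32 μg/mL → resistant
Tobramycin (4 μg/mL) ≤ 8 μg/mL → Susceptible
Erythromycin (128 μg/mL) ≥ 64 μg/mL — resistant

fosfomycin, erythromycin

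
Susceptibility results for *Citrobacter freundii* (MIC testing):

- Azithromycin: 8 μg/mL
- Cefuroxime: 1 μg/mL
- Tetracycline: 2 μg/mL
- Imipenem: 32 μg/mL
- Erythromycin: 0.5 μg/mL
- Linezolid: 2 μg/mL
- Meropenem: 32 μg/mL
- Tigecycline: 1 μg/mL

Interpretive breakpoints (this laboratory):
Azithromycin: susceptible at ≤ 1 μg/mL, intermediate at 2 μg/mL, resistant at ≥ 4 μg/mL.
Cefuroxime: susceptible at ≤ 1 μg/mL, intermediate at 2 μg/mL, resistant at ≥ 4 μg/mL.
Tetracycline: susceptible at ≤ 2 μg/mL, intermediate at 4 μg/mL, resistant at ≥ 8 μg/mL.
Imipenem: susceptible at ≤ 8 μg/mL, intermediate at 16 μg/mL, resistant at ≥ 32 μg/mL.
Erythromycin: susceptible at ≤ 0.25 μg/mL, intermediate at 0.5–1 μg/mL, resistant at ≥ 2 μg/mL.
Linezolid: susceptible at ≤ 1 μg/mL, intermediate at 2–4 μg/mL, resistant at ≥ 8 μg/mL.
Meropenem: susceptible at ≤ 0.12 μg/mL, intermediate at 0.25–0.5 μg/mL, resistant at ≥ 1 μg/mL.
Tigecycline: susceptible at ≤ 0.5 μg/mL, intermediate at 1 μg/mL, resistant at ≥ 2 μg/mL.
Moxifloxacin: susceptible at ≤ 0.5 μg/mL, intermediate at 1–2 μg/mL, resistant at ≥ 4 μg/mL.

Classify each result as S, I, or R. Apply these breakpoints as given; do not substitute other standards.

Azithromycin: 8 μg/mL is ≥ 4 μg/mL — Resistant
Cefuroxime 1 μg/mL: ≤ 1 μg/mL → S
Tetracycline: 2 μg/mL is ≤ 2 μg/mL — susceptible
Imipenem 32 μg/mL: ≥ 32 μg/mL → resistant
Erythromycin 0.5 μg/mL: in 0.5–1 μg/mL ⇒ I
Linezolid (2 μg/mL) in 2–4 μg/mL ⇒ Intermediate
Meropenem 32 μg/mL: ≥ 1 μg/mL ⇒ resistant
Tigecycline 1 μg/mL: = 1 μg/mL → intermediate

R, S, S, R, I, I, R, I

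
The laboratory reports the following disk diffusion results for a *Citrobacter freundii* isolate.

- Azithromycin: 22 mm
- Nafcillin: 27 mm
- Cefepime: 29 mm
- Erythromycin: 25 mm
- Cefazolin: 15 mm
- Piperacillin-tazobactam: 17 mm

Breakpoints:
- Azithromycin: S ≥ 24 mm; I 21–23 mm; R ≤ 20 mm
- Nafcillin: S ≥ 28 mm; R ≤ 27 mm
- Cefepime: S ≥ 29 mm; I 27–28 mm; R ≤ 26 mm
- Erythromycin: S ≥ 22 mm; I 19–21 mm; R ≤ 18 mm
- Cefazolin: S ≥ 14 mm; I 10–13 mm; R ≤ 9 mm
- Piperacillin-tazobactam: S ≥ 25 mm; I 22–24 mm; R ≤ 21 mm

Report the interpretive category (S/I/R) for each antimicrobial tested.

I, R, S, S, S, R

Azithromycin 22 mm: in 21–23 mm — intermediate
Nafcillin: 27 mm is ≤ 27 mm ⇒ Resistant
Cefepime 29 mm: ≥ 29 mm ⇒ susceptible
Erythromycin (25 mm) ≥ 22 mm — S
Cefazolin 15 mm: ≥ 14 mm → susceptible
Piperacillin-tazobactam 17 mm: ≤ 21 mm ⇒ Resistant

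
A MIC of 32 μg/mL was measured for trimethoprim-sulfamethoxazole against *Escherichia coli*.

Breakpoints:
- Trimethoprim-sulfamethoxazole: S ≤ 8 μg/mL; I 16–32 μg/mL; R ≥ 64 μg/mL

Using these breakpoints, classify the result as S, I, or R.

Trimethoprim-sulfamethoxazole 32 μg/mL: in 16–32 μg/mL — Intermediate

I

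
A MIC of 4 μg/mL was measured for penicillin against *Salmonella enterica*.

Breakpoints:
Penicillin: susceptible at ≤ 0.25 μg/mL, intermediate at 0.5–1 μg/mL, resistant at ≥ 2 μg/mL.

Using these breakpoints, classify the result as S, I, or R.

Penicillin 4 μg/mL: ≥ 2 μg/mL → Resistant

Resistant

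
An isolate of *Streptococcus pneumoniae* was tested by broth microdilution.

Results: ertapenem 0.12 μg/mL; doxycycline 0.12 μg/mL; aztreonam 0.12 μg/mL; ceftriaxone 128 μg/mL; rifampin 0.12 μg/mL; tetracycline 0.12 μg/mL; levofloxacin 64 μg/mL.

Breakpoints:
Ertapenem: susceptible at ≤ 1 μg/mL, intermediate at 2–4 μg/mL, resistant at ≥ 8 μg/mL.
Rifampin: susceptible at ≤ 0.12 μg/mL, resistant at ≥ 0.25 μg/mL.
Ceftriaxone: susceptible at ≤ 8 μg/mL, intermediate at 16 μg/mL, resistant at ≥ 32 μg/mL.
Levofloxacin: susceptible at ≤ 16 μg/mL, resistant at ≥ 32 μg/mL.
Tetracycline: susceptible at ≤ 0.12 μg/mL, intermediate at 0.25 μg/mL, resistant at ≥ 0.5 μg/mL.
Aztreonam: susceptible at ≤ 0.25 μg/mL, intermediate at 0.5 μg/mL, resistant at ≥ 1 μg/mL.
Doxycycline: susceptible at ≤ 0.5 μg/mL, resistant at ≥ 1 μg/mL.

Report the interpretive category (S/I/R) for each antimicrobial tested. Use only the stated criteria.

S, S, S, R, S, S, R

Ertapenem: 0.12 μg/mL is ≤ 1 μg/mL → S
Doxycycline (0.12 μg/mL) ≤ 0.5 μg/mL → susceptible
Aztreonam 0.12 μg/mL: ≤ 0.25 μg/mL — Susceptible
Ceftriaxone: 128 μg/mL is ≥ 32 μg/mL ⇒ Resistant
Rifampin (0.12 μg/mL) ≤ 0.12 μg/mL — susceptible
Tetracycline 0.12 μg/mL: ≤ 0.12 μg/mL ⇒ susceptible
Levofloxacin 64 μg/mL: ≥ 32 μg/mL → resistant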